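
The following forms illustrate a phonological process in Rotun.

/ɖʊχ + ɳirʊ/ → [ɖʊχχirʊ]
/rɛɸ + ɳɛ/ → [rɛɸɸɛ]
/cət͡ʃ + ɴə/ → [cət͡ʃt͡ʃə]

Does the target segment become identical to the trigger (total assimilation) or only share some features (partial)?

total assimilation

Comparing underlying and surface forms, /ɳ/ → [χ] is the alternation; the neighbouring /χ/ is constant.
The output [χ] is identical to the trigger /χ/ — every feature (place, manner, voicing) has been copied — so this is total assimilation.
The other forms behave the same way: /ɳ/ → [ɸ] after /ɸ/; /ɴ/ → [t͡ʃ] after /t͡ʃ/ — in each case the output is a copy of the preceding consonant.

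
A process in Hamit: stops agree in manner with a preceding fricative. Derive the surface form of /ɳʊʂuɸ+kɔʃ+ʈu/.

[ɳʊʂuɸxɔʃʂu]

/k/ is a voiceless velar stop. The preceding trigger /ɸ/ is a fricative, so /k/ must become a fricative as well.
A voiceless velar fricative is [x], so the surface segment is [x].
The same rule applies at the second boundary: /ʈ/ → [ʂ] next to /ʃ/.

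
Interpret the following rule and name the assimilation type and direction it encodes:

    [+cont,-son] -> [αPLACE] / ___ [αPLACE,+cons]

The shared variable α links the value of the place features (abbreviated [PLACE]) on the target to the same value on the neighbouring segment, so place is the feature that assimilates.
The conditioning segment sits to the right of the focus bar, meaning the trigger follows the segment that changes — regressive assimilation.

regressive place assimilation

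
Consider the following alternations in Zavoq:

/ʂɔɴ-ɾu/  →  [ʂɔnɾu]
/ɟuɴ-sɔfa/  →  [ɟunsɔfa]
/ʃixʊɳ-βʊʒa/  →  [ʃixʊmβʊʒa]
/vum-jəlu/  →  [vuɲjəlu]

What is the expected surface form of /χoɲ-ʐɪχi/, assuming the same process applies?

[χoɳʐɪχi]

The data show regressive place assimilation: /ɴ/ → [n] before /ɾ/; /ɴ/ → [n] before /s/; /ɳ/ → [m] before /β/; /m/ → [ɲ] before /j/. In each pair only place changes, matching the following consonant, while manner and voice stay constant.
/ɲ/ is a voiced palatal nasal. The following trigger /ʐ/ is retroflex, so /ɲ/ must become retroflex as well.
The voiced retroflex nasal is [ɳ], so /ɲ/ → [ɳ].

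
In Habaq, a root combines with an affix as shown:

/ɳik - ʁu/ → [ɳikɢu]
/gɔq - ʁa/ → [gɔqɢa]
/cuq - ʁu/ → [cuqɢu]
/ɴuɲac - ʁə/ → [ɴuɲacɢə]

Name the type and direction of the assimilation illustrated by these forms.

progressive manner assimilation

Underlying /ʁ/ is realised as [ɢ] next to /k/; /k/ itself does not change.
/ʁ/ is a fricative while /k/ is a stop; the output [ɢ] is a stop, matching the trigger — so the feature that spreads is manner.
Place and voice are unchanged, so the assimilation is partial, not total.
The same holds elsewhere in the data: /ʁ/ → [ɢ] after /q/ (fricative → stop, matching a stop); /ʁ/ → [ɢ] after /c/ (fricative → stop, matching a stop) — only manner changes, and always toward the preceding segment.
The trigger is the preceding segment, so the direction is progressive (perseverative).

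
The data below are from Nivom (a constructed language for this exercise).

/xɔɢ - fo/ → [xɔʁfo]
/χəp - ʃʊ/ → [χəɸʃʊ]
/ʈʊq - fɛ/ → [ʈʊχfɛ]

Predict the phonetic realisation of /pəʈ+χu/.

[pəʂχu]

The data show regressive manner assimilation: /ɢ/ → [ʁ] before /f/; /p/ → [ɸ] before /ʃ/; /q/ → [χ] before /f/. In each pair only manner changes, matching the following consonant, while place and voice stay constant.
/ʈ/ is a voiceless retroflex stop. The following trigger /χ/ is a fricative, so /ʈ/ must become a fricative as well.
Changing only its manner to fricative gives [ʂ] — the voiceless retroflex fricative.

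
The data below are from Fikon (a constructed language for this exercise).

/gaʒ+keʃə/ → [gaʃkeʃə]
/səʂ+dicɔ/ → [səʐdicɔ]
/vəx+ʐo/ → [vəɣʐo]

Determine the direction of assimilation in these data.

The segment that alternates is /ʒ/, which surfaces as [ʃ] when adjacent to /k/.
/ʒ/ is voiced while /k/ is voiceless; the output [ʃ] is voiceless, matching the trigger — so the feature that spreads is voicing.
The other alternating forms pattern the same way: /ʂ/ → [ʐ] before /d/ (voiceless → voiced, matching voiced); /x/ → [ɣ] before /ʐ/ (voiceless → voiced, matching voiced) — only voicing changes, and always toward the following segment.
The trigger is the following segment, so the direction is regressive (anticipatory).

regressive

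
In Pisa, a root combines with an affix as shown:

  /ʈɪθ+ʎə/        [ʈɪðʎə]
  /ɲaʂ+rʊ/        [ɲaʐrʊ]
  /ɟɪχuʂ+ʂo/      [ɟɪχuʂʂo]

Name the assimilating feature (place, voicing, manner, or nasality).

Comparing underlying and surface forms, /θ/ → [ð] is the alternation; the neighbouring /ʎ/ is constant.
The change voiceless → voiced matches the voicing of the following /ʎ/, identifying this as voicing assimilation.
The other alternating form patterns the same way: /ʂ/ → [ʐ] before /r/ (voiceless → voiced, matching voiced) — only voicing changes, and always toward the following segment.
Nothing changes in [ɟɪχuʂʂo]: there the adjacent consonants already agree in voicing (/ʂ/ and /ʂ/ are both voiceless), so this form is consistent with the same rule.

voicing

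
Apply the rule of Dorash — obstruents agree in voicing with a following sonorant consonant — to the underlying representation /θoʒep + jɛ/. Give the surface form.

The rule targets /p/ (voiceless bilabial stop), which sits before the trigger /j/ (voiced).
The voiced bilabial stop is [b], so /p/ → [b].

[θoʒebjɛ]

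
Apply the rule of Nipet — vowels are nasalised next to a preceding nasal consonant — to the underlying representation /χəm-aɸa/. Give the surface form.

/a/ sits next to the nasal /m/ and is therefore nasalised to [ã].

[χəmãɸa]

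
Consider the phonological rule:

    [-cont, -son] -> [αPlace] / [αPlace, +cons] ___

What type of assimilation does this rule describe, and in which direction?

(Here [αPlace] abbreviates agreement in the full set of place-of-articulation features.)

progressive place assimilation

The rule copies the place features (abbreviated [Place]) from the environment onto the target, so the assimilating feature is place.
The conditioning segment sits to the left of the focus bar, meaning the trigger precedes the segment that changes — progressive assimilation.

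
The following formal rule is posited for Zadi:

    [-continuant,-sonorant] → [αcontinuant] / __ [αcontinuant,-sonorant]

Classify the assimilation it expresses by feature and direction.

regressive manner assimilation

The rule copies [continuant] (continuancy) from the environment onto the target stops; since [±continuant] encodes the stop/fricative manner contrast, the assimilating dimension is manner.
Since the environment is written after the underscore, the trigger follows the target; the direction is regressive.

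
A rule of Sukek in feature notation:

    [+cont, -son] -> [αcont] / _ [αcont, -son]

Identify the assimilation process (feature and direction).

regressive manner assimilation

The shared variable α links the value of [cont] on the target to that of the neighbouring obstruent. [cont] distinguishes stops from fricatives — a manner-of-articulation feature — so this is manner assimilation.
The conditioning segment sits to the right of the focus bar, meaning the trigger follows the segment that changes — regressive assimilation.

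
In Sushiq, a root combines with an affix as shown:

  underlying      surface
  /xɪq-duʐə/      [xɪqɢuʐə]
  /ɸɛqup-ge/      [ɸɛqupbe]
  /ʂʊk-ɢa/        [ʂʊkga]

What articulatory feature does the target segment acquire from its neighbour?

The segment that alternates is /d/, which surfaces as [ɢ] when adjacent to /q/.
/d/ is alveolar while /q/ is uvular; the output [ɢ] is uvular, matching the trigger — so the feature that spreads is place.
Checking the remaining alternations: /g/ → [b] after /p/ (velar → bilabial, matching bilabial); /ɢ/ → [g] after /k/ (uvular → velar, matching velar) — only place changes, and always toward the preceding segment.

place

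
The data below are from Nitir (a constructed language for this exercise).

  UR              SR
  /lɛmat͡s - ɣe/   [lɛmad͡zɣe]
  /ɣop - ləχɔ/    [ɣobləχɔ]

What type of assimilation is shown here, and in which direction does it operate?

Comparing underlying and surface forms, /t͡s/ → [d͡z] is the alternation; the neighbouring /ɣ/ is constant.
The change voiceless → voiced matches the voicing of the following /ɣ/, identifying this as voicing assimilation.
Place and manner are unchanged, so the assimilation is partial, not total.
The same holds elsewhere in the data: /p/ → [b] before /l/ (voiceless → voiced, matching voiced) — only voicing changes, and always toward the following segment.
Since the segment that changes precedes the conditioning segment, the assimilation is regressive.

regressive voicing assimilation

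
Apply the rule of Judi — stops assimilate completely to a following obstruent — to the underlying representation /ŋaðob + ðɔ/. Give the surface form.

[ŋaðoððɔ]

/b/ is the segment targeted by the rule; it sits immediately before /ð/, so it assimilates completely and surfaces as [ð].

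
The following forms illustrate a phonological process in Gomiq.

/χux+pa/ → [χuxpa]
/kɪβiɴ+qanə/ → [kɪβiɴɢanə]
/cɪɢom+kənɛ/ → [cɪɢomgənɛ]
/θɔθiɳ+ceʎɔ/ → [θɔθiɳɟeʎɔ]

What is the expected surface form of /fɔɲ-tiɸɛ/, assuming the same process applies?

[fɔɲdiɸɛ]

The data show progressive voicing assimilation: /q/ → [ɢ] after /ɴ/; /k/ → [g] after /m/; /c/ → [ɟ] after /ɳ/. In each pair only voicing changes, matching the preceding consonant, while place and manner stay constant.
No alternation appears in [χuxpa]: there the adjacent consonants already agree in voicing (/p/ and /x/ are both voiceless), so this form is consistent with the same rule.
/t/ is a voiceless alveolar stop. The preceding trigger /ɲ/ is voiced, so /t/ must become voiced as well.
The voiced alveolar stop is [d], so /t/ → [d].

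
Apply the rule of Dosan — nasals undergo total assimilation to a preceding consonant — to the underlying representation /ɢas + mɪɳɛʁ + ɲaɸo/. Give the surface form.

[ɢassɪɳɛʁʁaɸo]

/m/ is the segment targeted by the rule; it sits immediately after /s/, so it assimilates completely and surfaces as [s].
At the second juncture, /ɲ/ likewise becomes [ʁ] adjacent to /ʁ/.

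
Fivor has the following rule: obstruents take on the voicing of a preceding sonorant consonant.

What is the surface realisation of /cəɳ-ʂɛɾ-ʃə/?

The rule targets /ʂ/ (voiceless retroflex fricative), which sits after the trigger /ɳ/ (voiced).
A voiced retroflex fricative is [ʐ], so the surface segment is [ʐ].
The same rule applies at the second boundary: /ʃ/ → [ʒ] next to /ɾ/.

[cəɳʐɛɾʒə]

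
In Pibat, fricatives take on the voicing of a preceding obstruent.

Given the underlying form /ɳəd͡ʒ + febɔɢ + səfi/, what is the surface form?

/f/ is a voiceless labiodental fricative. The preceding trigger /d͡ʒ/ is voiced, so /f/ must become voiced as well.
A voiced labiodental fricative is [v], so the surface segment is [v].
At the second juncture, /s/ likewise becomes [z] adjacent to /ɢ/.

[ɳəd͡ʒvebɔɢzəfi]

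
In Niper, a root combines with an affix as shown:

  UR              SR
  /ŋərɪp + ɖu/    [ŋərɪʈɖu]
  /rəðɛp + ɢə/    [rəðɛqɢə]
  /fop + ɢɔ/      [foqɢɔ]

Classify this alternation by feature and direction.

regressive place assimilation

The segment that alternates is /p/, which surfaces as [ʈ] when adjacent to /ɖ/.
The change bilabial → retroflex matches the place of the following /ɖ/, identifying this as place assimilation.
Manner and voice are unchanged, so the assimilation is partial, not total.
The same holds elsewhere in the data: /p/ → [q] before /ɢ/ (bilabial → uvular, matching uvular) — only place changes, and always toward the following segment.
Since the segment that changes precedes the conditioning segment, the assimilation is regressive.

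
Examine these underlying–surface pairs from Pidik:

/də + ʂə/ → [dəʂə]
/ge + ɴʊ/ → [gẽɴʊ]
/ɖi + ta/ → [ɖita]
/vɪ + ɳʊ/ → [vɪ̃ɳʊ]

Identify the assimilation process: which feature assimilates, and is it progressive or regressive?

The vowel /e/ surfaces as nasalised [ẽ] next to the following nasal /ɴ/ — it has acquired the [+nasal] feature of its neighbour.
Likewise in the remaining data: /ɪ/ → [ɪ̃] before /ɳ/ — each time a vowel is nasalised next to a following nasal.
No change occurs in [dəʂə], [ɖita] because the vowel at the boundary is adjacent to an oral consonant, not a nasal (/ə/ next to /ʂ/; /i/ next to /t/).
Because the conditioning nasal is to the right of the vowel that changes, the process is regressive (anticipatory).

regressive nasality assimilation (vowel nasalisation)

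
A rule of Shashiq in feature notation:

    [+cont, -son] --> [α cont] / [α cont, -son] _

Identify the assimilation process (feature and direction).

The rule copies [cont] (continuancy) from the environment onto the target fricatives; since [±cont] encodes the stop/fricative manner contrast, the assimilating dimension is manner.
Since the environment is written before the underscore, the trigger precedes the target; the direction is progressive.

progressive manner assimilation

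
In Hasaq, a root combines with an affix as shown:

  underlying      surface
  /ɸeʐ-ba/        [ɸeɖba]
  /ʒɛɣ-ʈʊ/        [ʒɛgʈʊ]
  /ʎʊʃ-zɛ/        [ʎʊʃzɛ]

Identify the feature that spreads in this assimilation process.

The segment that alternates is /ʐ/, which surfaces as [ɖ] when adjacent to /b/.
/ʐ/ is a fricative while /b/ is a stop; the output [ɖ] is a stop, matching the trigger — so the feature that spreads is manner.
Checking the remaining alternation: /ɣ/ → [g] before /ʈ/ (fricative → stop, matching a stop) — only manner changes, and always toward the following segment.
No alternation appears in [ʎʊʃzɛ]: there the adjacent consonants already agree in manner (/ʃ/ and /z/ are both fricatives), so this form is consistent with the same rule.

manner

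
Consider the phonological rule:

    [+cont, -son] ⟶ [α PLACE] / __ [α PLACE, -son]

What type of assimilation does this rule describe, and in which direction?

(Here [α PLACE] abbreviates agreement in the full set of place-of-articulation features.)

The shared variable α links the value of the place features (abbreviated [PLACE]) on the target to the same value on the neighbouring segment, so place is the feature that assimilates.
The conditioning segment sits to the right of the focus bar, meaning the trigger follows the segment that changes — regressive assimilation.

regressive place assimilation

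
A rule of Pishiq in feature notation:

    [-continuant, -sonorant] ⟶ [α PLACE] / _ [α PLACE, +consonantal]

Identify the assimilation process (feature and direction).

regressive place assimilation

The rule copies the place features (abbreviated [PLACE]) from the environment onto the target, so the assimilating feature is place.
Since the environment is written after the underscore, the trigger follows the target; the direction is regressive.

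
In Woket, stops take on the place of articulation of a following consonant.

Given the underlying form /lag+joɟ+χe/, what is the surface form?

The rule targets /g/ (voiced velar stop), which sits before the trigger /j/ (palatal).
The voiced palatal stop is [ɟ], so /g/ → [ɟ].
At the second juncture, /ɟ/ likewise becomes [ɢ] adjacent to /χ/.

[laɟjoɢχe]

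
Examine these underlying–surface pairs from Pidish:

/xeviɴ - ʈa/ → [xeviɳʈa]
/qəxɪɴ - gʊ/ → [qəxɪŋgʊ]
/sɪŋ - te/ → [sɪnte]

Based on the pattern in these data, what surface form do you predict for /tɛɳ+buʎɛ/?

The data show regressive place assimilation: /ɴ/ → [ɳ] before /ʈ/; /ɴ/ → [ŋ] before /g/; /ŋ/ → [n] before /t/. In each pair only place changes, matching the following consonant, while manner and voice stay constant.
The rule targets /ɳ/ (voiced retroflex nasal), which sits before the trigger /b/ (bilabial).
A voiced bilabial nasal is [m], so the surface segment is [m].

[tɛmbuʎɛ]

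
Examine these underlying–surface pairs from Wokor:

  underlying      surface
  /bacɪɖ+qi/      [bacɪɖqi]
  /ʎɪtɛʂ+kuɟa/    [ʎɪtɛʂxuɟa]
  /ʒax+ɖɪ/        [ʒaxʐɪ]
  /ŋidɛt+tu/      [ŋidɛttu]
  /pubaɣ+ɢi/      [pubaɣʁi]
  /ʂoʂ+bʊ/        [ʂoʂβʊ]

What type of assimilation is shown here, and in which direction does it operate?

progressive manner assimilation

Underlying /k/ is realised as [x] next to /ʂ/; /ʂ/ itself does not change.
/k/ is a stop while /ʂ/ is a fricative; the output [x] is a fricative, matching the trigger — so the feature that spreads is manner.
Place and voice are unchanged, so the assimilation is partial, not total.
The other alternating forms pattern the same way: /ɖ/ → [ʐ] after /x/ (stop → fricative, matching a fricative); /ɢ/ → [ʁ] after /ɣ/ (stop → fricative, matching a fricative); /b/ → [β] after /ʂ/ (stop → fricative, matching a fricative) — only manner changes, and always toward the preceding segment.
No alternation appears in [bacɪɖqi], [ŋidɛttu]: there the adjacent consonants already agree in manner (/q/ and /ɖ/ are both stops; /t/ and /t/ are both stops), so these forms are consistent with the same rule.
The trigger is the preceding segment, so the direction is progressive (perseverative).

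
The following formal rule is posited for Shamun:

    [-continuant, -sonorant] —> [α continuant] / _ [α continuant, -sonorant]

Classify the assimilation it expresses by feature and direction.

The rule copies [continuant] (continuancy) from the environment onto the target stops; since [±continuant] encodes the stop/fricative manner contrast, the assimilating dimension is manner.
Since the environment is written after the underscore, the trigger follows the target; the direction is regressive.

regressive manner assimilation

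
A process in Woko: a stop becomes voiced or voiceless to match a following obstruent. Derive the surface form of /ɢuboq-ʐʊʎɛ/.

/q/ is a voiceless uvular stop. The following trigger /ʐ/ is voiced, so /q/ must become voiced as well.
A voiced uvular stop is [ɢ], so the surface segment is [ɢ].

[ɢuboɢʐʊʎɛ]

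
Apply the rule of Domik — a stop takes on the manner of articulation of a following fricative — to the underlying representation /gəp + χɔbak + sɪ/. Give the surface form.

The rule targets /p/ (voiceless bilabial stop), which sits before the trigger /χ/ (fricative).
A voiceless bilabial fricative is [ɸ], so the surface segment is [ɸ].
The same rule applies at the second boundary: /k/ → [x] next to /s/.

[gəɸχɔbaxsɪ]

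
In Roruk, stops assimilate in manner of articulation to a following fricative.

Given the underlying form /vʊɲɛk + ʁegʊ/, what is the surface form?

/k/ is a voiceless velar stop. The following trigger /ʁ/ is a fricative, so /k/ must become a fricative as well.
Changing only its manner to fricative gives [x] — the voiceless velar fricative.

[vʊɲɛxʁegʊ]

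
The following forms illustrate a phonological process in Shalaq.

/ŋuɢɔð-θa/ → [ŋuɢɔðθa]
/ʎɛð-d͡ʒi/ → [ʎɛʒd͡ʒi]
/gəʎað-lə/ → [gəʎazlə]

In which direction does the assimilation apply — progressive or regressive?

regressive

Underlying /ð/ is realised as [ʒ] next to /d͡ʒ/; /d͡ʒ/ itself does not change.
/ð/ is dental while /d͡ʒ/ is postalveolar; the output [ʒ] is postalveolar, matching the trigger — so the feature that spreads is place.
The same holds elsewhere in the data: /ð/ → [z] before /l/ (dental → alveolar, matching alveolar) — only place changes, and always toward the following segment.
No alternation appears in [ŋuɢɔðθa]: there the adjacent consonants already agree in place (/ð/ and /θ/ are both dental), so this form is consistent with the same rule.
The trigger is the following segment, so the direction is regressive (anticipatory).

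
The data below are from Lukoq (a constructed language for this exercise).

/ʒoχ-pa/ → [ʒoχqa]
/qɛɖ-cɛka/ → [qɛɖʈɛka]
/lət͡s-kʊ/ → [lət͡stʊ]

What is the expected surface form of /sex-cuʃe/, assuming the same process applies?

The data show progressive place assimilation: /p/ → [q] after /χ/; /c/ → [ʈ] after /ɖ/; /k/ → [t] after /t͡s/. In each pair only place changes, matching the preceding consonant, while manner and voice stay constant.
The rule targets /c/ (voiceless palatal stop), which sits after the trigger /x/ (velar).
The voiceless velar stop is [k], so /c/ → [k].

[sexkuʃe]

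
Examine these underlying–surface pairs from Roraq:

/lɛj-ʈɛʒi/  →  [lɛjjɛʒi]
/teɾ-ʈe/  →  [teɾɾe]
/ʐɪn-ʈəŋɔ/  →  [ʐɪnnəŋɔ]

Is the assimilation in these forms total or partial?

total assimilation

The segment that alternates is /ʈ/, which surfaces as [j] when adjacent to /j/.
The output [j] is identical to the trigger /j/ — every feature (place, manner, voicing) has been copied — so this is total assimilation.
The remaining alternations confirm this: /ʈ/ → [ɾ] after /ɾ/; /ʈ/ → [n] after /n/ — in each case the output is a copy of the preceding consonant.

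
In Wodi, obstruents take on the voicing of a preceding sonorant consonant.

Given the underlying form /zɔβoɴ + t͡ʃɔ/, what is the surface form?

/t͡ʃ/ is a voiceless postalveolar affricate. The preceding trigger /ɴ/ is voiced, so /t͡ʃ/ must become voiced as well.
The voiced postalveolar affricate is [d͡ʒ], so /t͡ʃ/ → [d͡ʒ].

[zɔβoɴd͡ʒɔ]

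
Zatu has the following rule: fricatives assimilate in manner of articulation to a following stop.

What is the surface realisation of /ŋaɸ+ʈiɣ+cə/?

The rule targets /ɸ/ (voiceless bilabial fricative), which sits before the trigger /ʈ/ (stop).
The voiceless bilabial stop is [p], so /ɸ/ → [p].
The same rule applies at the second boundary: /ɣ/ → [g] next to /c/.

[ŋapʈigcə]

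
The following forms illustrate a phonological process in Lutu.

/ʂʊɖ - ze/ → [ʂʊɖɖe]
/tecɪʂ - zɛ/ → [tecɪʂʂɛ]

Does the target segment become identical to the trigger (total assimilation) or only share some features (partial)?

total assimilation

Comparing underlying and surface forms, /z/ → [ɖ] is the alternation; the neighbouring /ɖ/ is constant.
The output [ɖ] is identical to the trigger /ɖ/ — every feature (place, manner, voicing) has been copied — so this is total assimilation.
The other form behaves the same way: /z/ → [ʂ] after /ʂ/ — in each case the output is a copy of the preceding consonant.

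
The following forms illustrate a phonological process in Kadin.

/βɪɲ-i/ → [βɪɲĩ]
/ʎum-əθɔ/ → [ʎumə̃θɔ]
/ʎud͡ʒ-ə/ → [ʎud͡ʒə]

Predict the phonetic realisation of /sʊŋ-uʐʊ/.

The data show progressive nasality assimilation (vowel nasalisation): /i/ → [ĩ] after /ɲ/; /ə/ → [ə̃] after /m/ — a vowel is nasalised by an immediately preceding nasal consonant.
No change occurs in [ʎud͡ʒə] because the vowel at the boundary is adjacent to an oral consonant, not a nasal (/ə/ next to /d͡ʒ/).
The vowel /u/ is adjacent to the preceding nasal /ŋ/, so it acquires [+nasal] and surfaces as [ũ].

[sʊŋũʐʊ]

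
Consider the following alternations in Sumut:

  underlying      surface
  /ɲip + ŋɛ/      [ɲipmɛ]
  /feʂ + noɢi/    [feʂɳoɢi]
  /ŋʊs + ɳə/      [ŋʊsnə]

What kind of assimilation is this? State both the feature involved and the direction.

The segment that alternates is /ŋ/, which surfaces as [m] when adjacent to /p/.
/ŋ/ is velar while /p/ is bilabial; the output [m] is bilabial, matching the trigger — so the feature that spreads is place.
Manner and voice are unchanged, so the assimilation is partial, not total.
The same holds elsewhere in the data: /n/ → [ɳ] after /ʂ/ (alveolar → retroflex, matching retroflex); /ɳ/ → [n] after /s/ (retroflex → alveolar, matching alveolar) — only place changes, and always toward the preceding segment.
The trigger is the preceding segment, so the direction is progressive (perseverative).

progressive place assimilation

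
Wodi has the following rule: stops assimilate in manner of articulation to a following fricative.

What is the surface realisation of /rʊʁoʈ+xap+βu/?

[rʊʁoʂxaɸβu]

/ʈ/ is a voiceless retroflex stop. The following trigger /x/ is a fricative, so /ʈ/ must become a fricative as well.
Changing only its manner to fricative gives [ʂ] — the voiceless retroflex fricative.
The same rule applies at the second boundary: /p/ → [ɸ] next to /β/.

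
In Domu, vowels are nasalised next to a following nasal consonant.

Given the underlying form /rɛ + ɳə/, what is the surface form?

/ɛ/ sits next to the nasal /ɳ/ and is therefore nasalised to [ɛ̃].

[rɛ̃ɳə]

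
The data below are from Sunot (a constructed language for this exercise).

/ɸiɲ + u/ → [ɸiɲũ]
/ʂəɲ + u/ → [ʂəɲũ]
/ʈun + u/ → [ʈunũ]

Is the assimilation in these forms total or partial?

partial assimilation

The vowel /u/ surfaces as nasalised [ũ] next to the preceding nasal /ɲ/ — it has acquired the [+nasal] feature of its neighbour.
The other form shows the same pattern: /u/ → [ũ] after /n/ — each time a vowel is nasalised next to a preceding nasal.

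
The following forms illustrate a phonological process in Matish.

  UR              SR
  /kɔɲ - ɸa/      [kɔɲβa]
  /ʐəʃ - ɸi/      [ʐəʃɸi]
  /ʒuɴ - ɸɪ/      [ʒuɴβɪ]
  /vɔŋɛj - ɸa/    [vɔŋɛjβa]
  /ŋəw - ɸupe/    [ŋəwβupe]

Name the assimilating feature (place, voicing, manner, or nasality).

voicing

Comparing underlying and surface forms, /ɸ/ → [β] is the alternation; the neighbouring /ɲ/ is constant.
The change voiceless → voiced matches the voicing of the preceding /ɲ/, identifying this as voicing assimilation.
The same holds elsewhere in the data: /ɸ/ → [β] after /ɴ/ (voiceless → voiced, matching voiced); /ɸ/ → [β] after /j/ (voiceless → voiced, matching voiced); /ɸ/ → [β] after /w/ (voiceless → voiced, matching voiced) — only voicing changes, and always toward the preceding segment.
Nothing changes in [ʐəʃɸi]: there the adjacent consonants already agree in voicing (/ɸ/ and /ʃ/ are both voiceless), so this form is consistent with the same rule.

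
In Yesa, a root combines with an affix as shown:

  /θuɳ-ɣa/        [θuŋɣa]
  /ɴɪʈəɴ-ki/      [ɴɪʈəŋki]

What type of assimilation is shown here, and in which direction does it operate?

Comparing underlying and surface forms, /ɳ/ → [ŋ] is the alternation; the neighbouring /ɣ/ is constant.
/ɳ/ is retroflex while /ɣ/ is velar; the output [ŋ] is velar, matching the trigger — so the feature that spreads is place.
Manner and voice are unchanged, so the assimilation is partial, not total.
Checking the remaining alternation: /ɴ/ → [ŋ] before /k/ (uvular → velar, matching velar) — only place changes, and always toward the following segment.
The trigger is the following segment, so the direction is regressive (anticipatory).

regressive place assimilation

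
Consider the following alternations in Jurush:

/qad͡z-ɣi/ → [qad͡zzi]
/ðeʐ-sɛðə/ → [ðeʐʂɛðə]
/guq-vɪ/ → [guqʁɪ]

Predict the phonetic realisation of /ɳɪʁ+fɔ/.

[ɳɪʁχɔ]

The data show progressive place assimilation: /ɣ/ → [z] after /d͡z/; /s/ → [ʂ] after /ʐ/; /v/ → [ʁ] after /q/. In each pair only place changes, matching the preceding consonant, while manner and voice stay constant.
/f/ is a voiceless labiodental fricative. The preceding trigger /ʁ/ is uvular, so /f/ must become uvular as well.
The voiceless uvular fricative is [χ], so /f/ → [χ].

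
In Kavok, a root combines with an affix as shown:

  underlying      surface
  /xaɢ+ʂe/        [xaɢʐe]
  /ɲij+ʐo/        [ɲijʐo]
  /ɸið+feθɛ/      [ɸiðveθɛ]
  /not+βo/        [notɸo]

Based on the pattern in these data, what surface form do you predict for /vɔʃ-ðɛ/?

The data show progressive voicing assimilation: /ʂ/ → [ʐ] after /ɢ/; /f/ → [v] after /ð/; /β/ → [ɸ] after /t/. In each pair only voicing changes, matching the preceding consonant, while place and manner stay constant.
Nothing changes in [ɲijʐo]: there the adjacent consonants already agree in voicing (/ʐ/ and /j/ are both voiced), so this form is consistent with the same rule.
/ð/ is a voiced dental fricative. The preceding trigger /ʃ/ is voiceless, so /ð/ must become voiceless as well.
Changing only its voicing to voiceless gives [θ] — the voiceless dental fricative.

[vɔʃθɛ]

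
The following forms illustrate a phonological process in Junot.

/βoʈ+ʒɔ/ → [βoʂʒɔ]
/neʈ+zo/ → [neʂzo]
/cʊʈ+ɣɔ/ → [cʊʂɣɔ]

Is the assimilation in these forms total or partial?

partial assimilation

The segment that alternates is /ʈ/, which surfaces as [ʂ] when adjacent to /ʒ/.
The change stop → fricative matches the manner of the following /ʒ/, identifying this as manner assimilation.
Place and voice are unchanged, so the assimilation is partial, not total.
Checking the remaining alternations: /ʈ/ → [ʂ] before /z/ (stop → fricative, matching a fricative); /ʈ/ → [ʂ] before /ɣ/ (stop → fricative, matching a fricative) — only manner changes, and always toward the following segment.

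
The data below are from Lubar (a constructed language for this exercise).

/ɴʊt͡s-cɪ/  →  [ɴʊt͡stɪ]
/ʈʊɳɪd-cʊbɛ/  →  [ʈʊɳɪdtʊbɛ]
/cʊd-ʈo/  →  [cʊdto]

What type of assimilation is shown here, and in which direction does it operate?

progressive place assimilation

Underlying /c/ is realised as [t] next to /t͡s/; /t͡s/ itself does not change.
/c/ is palatal while /t͡s/ is alveolar; the output [t] is alveolar, matching the trigger — so the feature that spreads is place.
Manner and voice are unchanged, so the assimilation is partial, not total.
The other alternating forms pattern the same way: /c/ → [t] after /d/ (palatal → alveolar, matching alveolar); /ʈ/ → [t] after /d/ (retroflex → alveolar, matching alveolar) — only place changes, and always toward the preceding segment.
The trigger is the preceding segment, so the direction is progressive (perseverative).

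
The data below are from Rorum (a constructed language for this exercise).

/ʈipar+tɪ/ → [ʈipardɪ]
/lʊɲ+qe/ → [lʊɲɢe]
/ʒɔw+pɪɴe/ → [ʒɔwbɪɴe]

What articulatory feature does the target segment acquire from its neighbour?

voicing

Comparing underlying and surface forms, /t/ → [d] is the alternation; the neighbouring /r/ is constant.
The change voiceless → voiced matches the voicing of the preceding /r/, identifying this as voicing assimilation.
Checking the remaining alternations: /q/ → [ɢ] after /ɲ/ (voiceless → voiced, matching voiced); /p/ → [b] after /w/ (voiceless → voiced, matching voiced) — only voicing changes, and always toward the preceding segment.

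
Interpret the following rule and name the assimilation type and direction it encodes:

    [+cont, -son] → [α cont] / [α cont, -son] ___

The rule copies [cont] (continuancy) from the environment onto the target fricatives; since [±cont] encodes the stop/fricative manner contrast, the assimilating dimension is manner.
Since the environment is written before the underscore, the trigger precedes the target; the direction is progressive.

progressive manner assimilation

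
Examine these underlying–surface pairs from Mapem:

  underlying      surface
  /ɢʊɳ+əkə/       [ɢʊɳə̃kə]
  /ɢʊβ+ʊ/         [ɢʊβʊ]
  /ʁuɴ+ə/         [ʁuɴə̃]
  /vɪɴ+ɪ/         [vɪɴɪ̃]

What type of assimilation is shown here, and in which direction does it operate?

progressive nasality assimilation (vowel nasalisation)

The vowel /ə/ surfaces as nasalised [ə̃] next to the preceding nasal /ɳ/ — it has acquired the [+nasal] feature of its neighbour.
Likewise in the remaining data: /ə/ → [ə̃] after /ɴ/; /ɪ/ → [ɪ̃] after /ɴ/ — each time a vowel is nasalised next to a preceding nasal.
No change occurs in [ɢʊβʊ] because the vowel at the boundary is adjacent to an oral consonant, not a nasal (/ʊ/ next to /β/).
Because the conditioning nasal is to the left of the vowel that changes, the process is progressive (perseverative).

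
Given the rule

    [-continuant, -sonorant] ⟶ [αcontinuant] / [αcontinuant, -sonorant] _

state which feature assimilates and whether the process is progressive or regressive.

progressive manner assimilation

The shared variable α links the value of [continuant] on the target to that of the neighbouring obstruent. [continuant] distinguishes stops from fricatives — a manner-of-articulation feature — so this is manner assimilation.
Since the environment is written before the underscore, the trigger precedes the target; the direction is progressive.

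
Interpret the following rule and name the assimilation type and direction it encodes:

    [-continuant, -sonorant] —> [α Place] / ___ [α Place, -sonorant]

The rule copies the place features (abbreviated [Place]) from the environment onto the target, so the assimilating feature is place.
The conditioning segment sits to the right of the focus bar, meaning the trigger follows the segment that changes — regressive assimilation.

regressive place assimilation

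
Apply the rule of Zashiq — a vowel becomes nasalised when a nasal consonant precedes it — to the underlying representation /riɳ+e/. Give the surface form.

[riɳẽ]

/e/ sits next to the nasal /ɳ/ and is therefore nasalised to [ẽ].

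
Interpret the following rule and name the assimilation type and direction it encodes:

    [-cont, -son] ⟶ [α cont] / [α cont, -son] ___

progressive manner assimilation

The shared variable α links the value of [cont] on the target to that of the neighbouring obstruent. [cont] distinguishes stops from fricatives — a manner-of-articulation feature — so this is manner assimilation.
The conditioning segment sits to the left of the focus bar, meaning the trigger precedes the segment that changes — progressive assimilation.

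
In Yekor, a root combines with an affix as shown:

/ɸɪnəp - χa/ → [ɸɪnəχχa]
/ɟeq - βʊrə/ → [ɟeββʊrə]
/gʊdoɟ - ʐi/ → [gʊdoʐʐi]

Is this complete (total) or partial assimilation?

total assimilation

Comparing underlying and surface forms, /p/ → [χ] is the alternation; the neighbouring /χ/ is constant.
The output [χ] is identical to the trigger /χ/ — every feature (place, manner, voicing) has been copied — so this is total assimilation.
The remaining alternations confirm this: /q/ → [β] before /β/; /ɟ/ → [ʐ] before /ʐ/ — in each case the output is a copy of the following consonant.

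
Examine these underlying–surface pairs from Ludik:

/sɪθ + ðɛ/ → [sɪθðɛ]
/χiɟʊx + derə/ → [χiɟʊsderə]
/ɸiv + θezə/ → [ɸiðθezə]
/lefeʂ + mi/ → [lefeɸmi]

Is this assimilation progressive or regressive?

Comparing underlying and surface forms, /x/ → [s] is the alternation; the neighbouring /d/ is constant.
/x/ is velar while /d/ is alveolar; the output [s] is alveolar, matching the trigger — so the feature that spreads is place.
The same holds elsewhere in the data: /v/ → [ð] before /θ/ (labiodental → dental, matching dental); /ʂ/ → [ɸ] before /m/ (retroflex → bilabial, matching bilabial) — only place changes, and always toward the following segment.
No alternation appears in [sɪθðɛ]: there the adjacent consonants already agree in place (/θ/ and /ð/ are both dental), so this form is consistent with the same rule.
Since the segment that changes precedes the conditioning segment, the assimilation is regressive.

regressive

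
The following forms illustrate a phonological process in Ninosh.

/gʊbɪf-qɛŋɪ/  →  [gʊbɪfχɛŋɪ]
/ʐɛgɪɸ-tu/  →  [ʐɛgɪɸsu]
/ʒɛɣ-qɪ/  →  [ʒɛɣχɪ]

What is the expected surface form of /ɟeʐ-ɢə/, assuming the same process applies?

[ɟeʐʁə]

The data show progressive manner assimilation: /q/ → [χ] after /f/; /t/ → [s] after /ɸ/; /q/ → [χ] after /ɣ/. In each pair only manner changes, matching the preceding consonant, while place and voice stay constant.
/ɢ/ is a voiced uvular stop. The preceding trigger /ʐ/ is a fricative, so /ɢ/ must become a fricative as well.
The voiced uvular fricative is [ʁ], so /ɢ/ → [ʁ].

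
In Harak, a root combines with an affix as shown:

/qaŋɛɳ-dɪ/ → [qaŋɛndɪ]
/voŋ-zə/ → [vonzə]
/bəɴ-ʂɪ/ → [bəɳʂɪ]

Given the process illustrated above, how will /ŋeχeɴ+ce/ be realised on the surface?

The data show regressive place assimilation: /ɳ/ → [n] before /d/; /ŋ/ → [n] before /z/; /ɴ/ → [ɳ] before /ʂ/. In each pair only place changes, matching the following consonant, while manner and voice stay constant.
The rule targets /ɴ/ (voiced uvular nasal), which sits before the trigger /c/ (palatal).
The voiced palatal nasal is [ɲ], so /ɴ/ → [ɲ].

[ŋeχeɲce]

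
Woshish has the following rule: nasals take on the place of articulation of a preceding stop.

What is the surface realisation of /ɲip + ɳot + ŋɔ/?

[ɲipmotnɔ]

/ɳ/ is a voiced retroflex nasal. The preceding trigger /p/ is bilabial, so /ɳ/ must become bilabial as well.
A voiced bilabial nasal is [m], so the surface segment is [m].
At the second juncture, /ŋ/ likewise becomes [n] adjacent to /t/.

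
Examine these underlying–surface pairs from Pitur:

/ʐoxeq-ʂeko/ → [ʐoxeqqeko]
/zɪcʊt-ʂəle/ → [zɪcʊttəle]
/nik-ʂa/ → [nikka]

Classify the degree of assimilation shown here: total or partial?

total assimilation

The segment that alternates is /ʂ/, which surfaces as [q] when adjacent to /q/.
The output [q] is identical to the trigger /q/ — every feature (place, manner, voicing) has been copied — so this is total assimilation.
The other forms behave the same way: /ʂ/ → [t] after /t/; /ʂ/ → [k] after /k/ — in each case the output is a copy of the preceding consonant.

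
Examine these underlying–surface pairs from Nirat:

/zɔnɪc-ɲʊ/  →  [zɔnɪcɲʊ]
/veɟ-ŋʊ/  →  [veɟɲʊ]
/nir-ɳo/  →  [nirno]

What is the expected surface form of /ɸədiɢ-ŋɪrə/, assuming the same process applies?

The data show progressive place assimilation: /ŋ/ → [ɲ] after /ɟ/; /ɳ/ → [n] after /r/. In each pair only place changes, matching the preceding consonant, while manner and voice stay constant.
No alternation appears in [zɔnɪcɲʊ]: there the adjacent consonants already agree in place (/ɲ/ and /c/ are both palatal), so this form is consistent with the same rule.
/ŋ/ is a voiced velar nasal. The preceding trigger /ɢ/ is uvular, so /ŋ/ must become uvular as well.
The voiced uvular nasal is [ɴ], so /ŋ/ → [ɴ].

[ɸədiɢɴɪrə]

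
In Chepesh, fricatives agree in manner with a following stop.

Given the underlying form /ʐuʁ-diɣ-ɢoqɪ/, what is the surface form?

The rule targets /ʁ/ (voiced uvular fricative), which sits before the trigger /d/ (stop).
A voiced uvular stop is [ɢ], so the surface segment is [ɢ].
The same rule applies at the second boundary: /ɣ/ → [g] next to /ɢ/.

[ʐuɢdigɢoqɪ]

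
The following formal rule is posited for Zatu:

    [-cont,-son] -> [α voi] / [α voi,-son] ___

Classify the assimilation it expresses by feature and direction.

The rule copies [voi] from the environment onto the target, so the assimilating feature is voicing.
Since the environment is written before the underscore, the trigger precedes the target; the direction is progressive.

progressive voicing assimilation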